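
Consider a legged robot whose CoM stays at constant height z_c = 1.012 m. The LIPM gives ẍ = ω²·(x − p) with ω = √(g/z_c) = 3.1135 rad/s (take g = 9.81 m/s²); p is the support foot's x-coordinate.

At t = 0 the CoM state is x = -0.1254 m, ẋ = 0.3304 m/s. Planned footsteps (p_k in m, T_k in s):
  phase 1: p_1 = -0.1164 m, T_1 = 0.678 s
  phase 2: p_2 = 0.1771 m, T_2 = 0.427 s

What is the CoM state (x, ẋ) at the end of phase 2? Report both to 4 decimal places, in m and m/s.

phase 1: p=-0.1164, T=0.678, ωT=2.110953, cosh=4.188614, sinh=4.067492; start (x,ẋ)=(-0.125400, 0.330400) → end (x,ẋ)=(0.277539, 1.269941)
phase 2: p=0.1771, T=0.427, ωT=1.329465, cosh=2.021819, sinh=1.757200; start (x,ẋ)=(0.277539, 1.269941) → end (x,ẋ)=(1.096899, 3.117095)

x = 1.0969, ẋ = 3.1171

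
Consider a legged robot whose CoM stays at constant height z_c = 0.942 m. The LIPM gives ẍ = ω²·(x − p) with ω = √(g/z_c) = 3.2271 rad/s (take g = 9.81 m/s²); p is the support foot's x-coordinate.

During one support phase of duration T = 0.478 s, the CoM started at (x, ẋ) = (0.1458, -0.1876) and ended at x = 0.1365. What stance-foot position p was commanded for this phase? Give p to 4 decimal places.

p = 0.0625

ωT = 3.2271·0.478 = 1.542554; cosh(ωT) = 2.445176, sinh(ωT) = 2.231342
x(T) = p + (x₀−p)·cosh(ωT) + (ẋ₀/ω)·sinh(ωT) ⇒ p·(1 − cosh) = x(T) − x₀·cosh − (ẋ₀/ω)·sinh
numerator   = 0.1365 − (0.1458)·2.445176 − (-0.1876/3.2271)·2.231342 = -0.090293
denominator = 1 − 2.445176 = -1.445176
p = -0.090293 / -1.445176 = 0.0625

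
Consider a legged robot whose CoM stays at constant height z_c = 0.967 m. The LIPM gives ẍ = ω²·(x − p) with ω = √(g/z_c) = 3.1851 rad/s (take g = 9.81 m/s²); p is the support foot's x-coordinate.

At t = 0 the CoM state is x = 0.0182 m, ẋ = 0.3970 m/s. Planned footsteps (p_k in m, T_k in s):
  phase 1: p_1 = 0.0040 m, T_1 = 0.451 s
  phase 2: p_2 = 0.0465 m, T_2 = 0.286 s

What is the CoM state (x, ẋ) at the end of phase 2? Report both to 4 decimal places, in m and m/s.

x = 0.7059, ẋ = 2.1883

phase 1: p=0.0040, T=0.451, ωT=1.436480, cosh=2.221814, sinh=1.984051; start (x,ẋ)=(0.018200, 0.397000) → end (x,ẋ)=(0.282848, 0.971796)
phase 2: p=0.0465, T=0.286, ωT=0.910939, cosh=1.444401, sinh=1.042254; start (x,ẋ)=(0.282848, 0.971796) → end (x,ẋ)=(0.705880, 2.188262)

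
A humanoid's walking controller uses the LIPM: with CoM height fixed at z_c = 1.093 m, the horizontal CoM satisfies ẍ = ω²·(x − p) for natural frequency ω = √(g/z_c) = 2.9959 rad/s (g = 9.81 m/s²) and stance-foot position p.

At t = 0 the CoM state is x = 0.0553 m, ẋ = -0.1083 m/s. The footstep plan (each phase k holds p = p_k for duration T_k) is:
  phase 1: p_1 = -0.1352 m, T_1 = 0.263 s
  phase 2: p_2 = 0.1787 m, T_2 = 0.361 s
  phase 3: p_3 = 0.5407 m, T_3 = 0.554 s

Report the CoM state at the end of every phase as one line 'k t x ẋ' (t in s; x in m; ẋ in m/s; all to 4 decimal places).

1 0.2630 0.0860 0.3540
2 0.6240 0.1805 0.2197
3 1.1780 -0.2546 -2.1356

phase 1: p=-0.1352, T=0.263, ωT=0.787922, cosh=1.326805, sinh=0.872016; start (x,ẋ)=(0.055300, -0.108300) → end (x,ẋ)=(0.086034, 0.353983)
phase 2: p=0.1787, T=0.361, ωT=1.081520, cosh=1.644119, sinh=1.305039; start (x,ẋ)=(0.086034, 0.353983) → end (x,ẋ)=(0.180543, 0.219686)
phase 3: p=0.5407, T=0.554, ωT=1.659729, cosh=2.724037, sinh=2.533847; start (x,ẋ)=(0.180543, 0.219686) → end (x,ẋ)=(-0.254575, -2.135569)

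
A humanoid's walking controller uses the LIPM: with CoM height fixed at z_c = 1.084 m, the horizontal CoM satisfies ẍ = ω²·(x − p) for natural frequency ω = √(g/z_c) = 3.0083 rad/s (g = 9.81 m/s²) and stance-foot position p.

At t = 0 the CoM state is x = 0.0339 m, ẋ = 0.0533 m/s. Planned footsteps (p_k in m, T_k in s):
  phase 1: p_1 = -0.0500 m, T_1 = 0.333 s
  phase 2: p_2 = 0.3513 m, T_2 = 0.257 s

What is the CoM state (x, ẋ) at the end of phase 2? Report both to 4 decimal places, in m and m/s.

phase 1: p=-0.0500, T=0.333, ωT=1.001764, cosh=1.545156, sinh=1.177925; start (x,ẋ)=(0.033900, 0.053300) → end (x,ẋ)=(0.100509, 0.379661)
phase 2: p=0.3513, T=0.257, ωT=0.773133, cosh=1.314054, sinh=0.852489; start (x,ẋ)=(0.100509, 0.379661) → end (x,ẋ)=(0.129335, -0.144271)

x = 0.1293, ẋ = -0.1443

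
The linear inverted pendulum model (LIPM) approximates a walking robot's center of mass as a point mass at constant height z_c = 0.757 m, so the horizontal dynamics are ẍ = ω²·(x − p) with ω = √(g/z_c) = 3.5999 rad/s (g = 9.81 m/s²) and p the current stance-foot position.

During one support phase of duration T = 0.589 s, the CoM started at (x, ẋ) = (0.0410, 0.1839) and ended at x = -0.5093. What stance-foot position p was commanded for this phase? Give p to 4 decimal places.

ωT = 3.5999·0.589 = 2.120341; cosh(ωT) = 4.226985, sinh(ωT) = 4.106995
x(T) = p + (x₀−p)·cosh(ωT) + (ẋ₀/ω)·sinh(ωT) ⇒ p·(1 − cosh) = x(T) − x₀·cosh − (ẋ₀/ω)·sinh
numerator   = -0.5093 − (0.0410)·4.226985 − (0.1839/3.5999)·4.106995 = -0.892411
denominator = 1 − 4.226985 = -3.226985
p = -0.892411 / -3.226985 = 0.2765

p = 0.2765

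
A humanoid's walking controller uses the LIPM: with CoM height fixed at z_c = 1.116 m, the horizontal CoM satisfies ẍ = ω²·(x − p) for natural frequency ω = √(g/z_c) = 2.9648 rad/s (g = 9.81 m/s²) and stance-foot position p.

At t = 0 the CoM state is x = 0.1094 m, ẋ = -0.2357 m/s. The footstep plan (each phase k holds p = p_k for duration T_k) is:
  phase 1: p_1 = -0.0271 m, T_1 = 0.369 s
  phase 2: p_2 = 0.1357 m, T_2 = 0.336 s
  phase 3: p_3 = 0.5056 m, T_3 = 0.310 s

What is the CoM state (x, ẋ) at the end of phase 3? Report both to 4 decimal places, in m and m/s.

phase 1: p=-0.0271, T=0.369, ωT=1.094011, cosh=1.660550, sinh=1.325679; start (x,ẋ)=(0.109400, -0.235700) → end (x,ẋ)=(0.094174, 0.145104)
phase 2: p=0.1357, T=0.336, ωT=0.996173, cosh=1.538594, sinh=1.169304; start (x,ẋ)=(0.094174, 0.145104) → end (x,ẋ)=(0.129037, 0.079297)
phase 3: p=0.5056, T=0.310, ωT=0.919088, cosh=1.452943, sinh=1.054060; start (x,ẋ)=(0.129037, 0.079297) → end (x,ẋ)=(-0.013332, -1.061573)

x = -0.0133, ẋ = -1.0616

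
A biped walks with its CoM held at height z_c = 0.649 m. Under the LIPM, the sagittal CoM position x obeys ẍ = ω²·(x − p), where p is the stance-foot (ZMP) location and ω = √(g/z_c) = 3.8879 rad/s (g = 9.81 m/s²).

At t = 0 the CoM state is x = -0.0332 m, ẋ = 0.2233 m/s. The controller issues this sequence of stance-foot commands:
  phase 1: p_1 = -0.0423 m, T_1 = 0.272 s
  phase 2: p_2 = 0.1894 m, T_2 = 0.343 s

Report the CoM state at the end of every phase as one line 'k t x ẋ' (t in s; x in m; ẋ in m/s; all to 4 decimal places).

1 0.2720 0.0451 0.4050
2 0.6150 0.0805 -0.1687

phase 1: p=-0.0423, T=0.272, ωT=1.057509, cosh=1.613255, sinh=1.265935; start (x,ẋ)=(-0.033200, 0.223300) → end (x,ẋ)=(0.045089, 0.405028)
phase 2: p=0.1894, T=0.343, ωT=1.333550, cosh=2.029014, sinh=1.765474; start (x,ẋ)=(0.045089, 0.405028) → end (x,ẋ)=(0.080512, -0.168740)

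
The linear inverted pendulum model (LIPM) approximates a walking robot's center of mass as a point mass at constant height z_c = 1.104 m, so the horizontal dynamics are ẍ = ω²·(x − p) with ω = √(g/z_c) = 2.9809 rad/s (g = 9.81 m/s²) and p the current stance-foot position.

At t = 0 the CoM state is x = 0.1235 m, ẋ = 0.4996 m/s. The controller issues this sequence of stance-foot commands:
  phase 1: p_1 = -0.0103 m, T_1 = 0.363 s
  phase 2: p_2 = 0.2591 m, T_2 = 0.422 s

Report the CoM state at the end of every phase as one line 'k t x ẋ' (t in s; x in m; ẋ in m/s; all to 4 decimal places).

1 0.3630 0.4287 1.3426
2 0.7850 1.3098 3.3699

phase 1: p=-0.0103, T=0.363, ωT=1.082067, cosh=1.644833, sinh=1.305939; start (x,ẋ)=(0.123500, 0.499600) → end (x,ẋ)=(0.428654, 1.342625)
phase 2: p=0.2591, T=0.422, ωT=1.257940, cosh=1.901202, sinh=1.616963; start (x,ẋ)=(0.428654, 1.342625) → end (x,ẋ)=(1.309753, 3.369855)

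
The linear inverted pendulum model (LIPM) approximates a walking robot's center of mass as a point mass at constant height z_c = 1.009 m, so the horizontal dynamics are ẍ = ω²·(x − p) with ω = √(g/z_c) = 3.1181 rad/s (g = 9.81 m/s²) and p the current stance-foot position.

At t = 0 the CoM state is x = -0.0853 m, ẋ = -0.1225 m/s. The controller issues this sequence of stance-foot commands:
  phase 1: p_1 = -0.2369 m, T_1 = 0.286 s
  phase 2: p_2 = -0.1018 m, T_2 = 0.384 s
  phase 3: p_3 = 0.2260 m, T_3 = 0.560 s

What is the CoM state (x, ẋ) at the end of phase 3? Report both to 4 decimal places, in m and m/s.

phase 1: p=-0.2369, T=0.286, ωT=0.891777, cosh=1.424693, sinh=1.014766; start (x,ẋ)=(-0.085300, -0.122500) → end (x,ẋ)=(-0.060783, 0.305159)
phase 2: p=-0.1018, T=0.384, ωT=1.197350, cosh=1.806662, sinh=1.504669; start (x,ẋ)=(-0.060783, 0.305159) → end (x,ẋ)=(0.119561, 0.743758)
phase 3: p=0.2260, T=0.560, ωT=1.746136, cosh=2.953428, sinh=2.778982; start (x,ẋ)=(0.119561, 0.743758) → end (x,ẋ)=(0.574507, 1.274324)

x = 0.5745, ẋ = 1.2743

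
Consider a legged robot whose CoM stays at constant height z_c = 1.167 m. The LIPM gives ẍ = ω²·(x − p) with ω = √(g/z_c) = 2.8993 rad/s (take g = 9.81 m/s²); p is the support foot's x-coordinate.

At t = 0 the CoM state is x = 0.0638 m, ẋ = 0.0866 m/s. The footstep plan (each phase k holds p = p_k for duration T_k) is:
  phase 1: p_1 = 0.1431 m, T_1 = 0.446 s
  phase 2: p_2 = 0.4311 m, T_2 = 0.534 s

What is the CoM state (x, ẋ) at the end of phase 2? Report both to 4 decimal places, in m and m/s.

phase 1: p=0.1431, T=0.446, ωT=1.293088, cosh=1.959222, sinh=1.684800; start (x,ẋ)=(0.063800, 0.086600) → end (x,ẋ)=(0.038057, -0.217691)
phase 2: p=0.4311, T=0.534, ωT=1.548226, cosh=2.457873, sinh=2.245248; start (x,ẋ)=(0.038057, -0.217691) → end (x,ẋ)=(-0.703531, -3.093625)

x = -0.7035, ẋ = -3.0936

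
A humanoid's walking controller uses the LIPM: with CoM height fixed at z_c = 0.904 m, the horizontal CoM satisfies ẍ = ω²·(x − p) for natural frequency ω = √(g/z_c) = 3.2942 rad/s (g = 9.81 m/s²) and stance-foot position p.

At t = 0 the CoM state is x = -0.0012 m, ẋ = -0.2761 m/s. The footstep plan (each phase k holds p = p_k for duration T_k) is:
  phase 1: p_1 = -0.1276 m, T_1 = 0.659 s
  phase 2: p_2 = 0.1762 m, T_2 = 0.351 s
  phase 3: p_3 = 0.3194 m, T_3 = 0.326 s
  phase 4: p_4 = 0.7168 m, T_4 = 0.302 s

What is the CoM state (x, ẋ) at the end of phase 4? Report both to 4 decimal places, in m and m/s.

phase 1: p=-0.1276, T=0.659, ωT=2.170878, cosh=4.440026, sinh=4.325949; start (x,ẋ)=(-0.001200, -0.276100) → end (x,ẋ)=(0.071044, 0.575377)
phase 2: p=0.1762, T=0.351, ωT=1.156264, cosh=1.746349, sinh=1.431690; start (x,ẋ)=(0.071044, 0.575377) → end (x,ẋ)=(0.242626, 0.508867)
phase 3: p=0.3194, T=0.326, ωT=1.073909, cosh=1.634234, sinh=1.292564; start (x,ẋ)=(0.242626, 0.508867) → end (x,ẋ)=(0.393600, 0.504705)
phase 4: p=0.7168, T=0.302, ωT=0.994848, cosh=1.537047, sinh=1.167267; start (x,ẋ)=(0.393600, 0.504705) → end (x,ẋ)=(0.398863, -0.467018)

x = 0.3989, ẋ = -0.4670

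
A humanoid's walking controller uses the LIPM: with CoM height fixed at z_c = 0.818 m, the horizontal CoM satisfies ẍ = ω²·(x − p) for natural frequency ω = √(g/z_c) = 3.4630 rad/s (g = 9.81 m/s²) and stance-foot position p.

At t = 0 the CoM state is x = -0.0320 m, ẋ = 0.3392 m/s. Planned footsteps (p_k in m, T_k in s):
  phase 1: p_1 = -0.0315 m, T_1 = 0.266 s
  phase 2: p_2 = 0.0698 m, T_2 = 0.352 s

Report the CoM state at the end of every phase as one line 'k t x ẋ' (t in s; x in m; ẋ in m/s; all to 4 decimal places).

1 0.2660 0.0713 0.4917
2 0.6180 0.2918 0.9127

phase 1: p=-0.0315, T=0.266, ωT=0.921158, cosh=1.455128, sinh=1.057070; start (x,ẋ)=(-0.032000, 0.339200) → end (x,ẋ)=(0.071312, 0.491749)
phase 2: p=0.0698, T=0.352, ωT=1.218976, cosh=1.839627, sinh=1.544094; start (x,ẋ)=(0.071312, 0.491749) → end (x,ẋ)=(0.291845, 0.912721)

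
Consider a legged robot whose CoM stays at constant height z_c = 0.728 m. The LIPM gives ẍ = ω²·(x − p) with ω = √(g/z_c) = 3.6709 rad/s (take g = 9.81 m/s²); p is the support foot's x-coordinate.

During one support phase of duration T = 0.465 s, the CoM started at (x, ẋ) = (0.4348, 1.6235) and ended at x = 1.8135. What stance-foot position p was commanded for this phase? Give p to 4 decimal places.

p = 0.3266

ωT = 3.6709·0.465 = 1.706969; cosh(ωT) = 2.846820, sinh(ωT) = 2.665405
x(T) = p + (x₀−p)·cosh(ωT) + (ẋ₀/ω)·sinh(ωT) ⇒ p·(1 − cosh) = x(T) − x₀·cosh − (ẋ₀/ω)·sinh
numerator   = 1.8135 − (0.4348)·2.846820 − (1.6235/3.6709)·2.665405 = -0.603105
denominator = 1 − 2.846820 = -1.846820
p = -0.603105 / -1.846820 = 0.3266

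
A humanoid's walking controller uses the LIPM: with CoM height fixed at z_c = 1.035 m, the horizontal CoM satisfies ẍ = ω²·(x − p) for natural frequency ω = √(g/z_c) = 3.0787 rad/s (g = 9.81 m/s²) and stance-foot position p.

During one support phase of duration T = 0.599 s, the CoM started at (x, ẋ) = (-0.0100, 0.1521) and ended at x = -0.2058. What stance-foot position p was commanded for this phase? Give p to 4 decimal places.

ωT = 3.0787·0.599 = 1.844141; cosh(ωT) = 3.240415, sinh(ωT) = 3.082254
x(T) = p + (x₀−p)·cosh(ωT) + (ẋ₀/ω)·sinh(ωT) ⇒ p·(1 − cosh) = x(T) − x₀·cosh − (ẋ₀/ω)·sinh
numerator   = -0.2058 − (-0.0100)·3.240415 − (0.1521/3.0787)·3.082254 = -0.325671
denominator = 1 − 3.240415 = -2.240415
p = -0.325671 / -2.240415 = 0.1454

p = 0.1454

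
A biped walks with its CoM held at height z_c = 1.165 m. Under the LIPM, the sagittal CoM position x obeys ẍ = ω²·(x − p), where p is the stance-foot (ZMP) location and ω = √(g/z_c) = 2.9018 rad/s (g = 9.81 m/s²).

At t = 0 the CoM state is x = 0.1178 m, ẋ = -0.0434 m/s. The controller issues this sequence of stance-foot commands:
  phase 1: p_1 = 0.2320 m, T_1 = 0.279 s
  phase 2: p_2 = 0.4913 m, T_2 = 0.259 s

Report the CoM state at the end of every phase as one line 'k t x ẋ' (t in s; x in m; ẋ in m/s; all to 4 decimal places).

phase 1: p=0.2320, T=0.279, ωT=0.809602, cosh=1.346025, sinh=0.900989; start (x,ẋ)=(0.117800, -0.043400) → end (x,ẋ)=(0.064809, -0.356992)
phase 2: p=0.4913, T=0.259, ωT=0.751566, cosh=1.295973, sinh=0.824345; start (x,ẋ)=(0.064809, -0.356992) → end (x,ẋ)=(-0.162836, -1.482856)

1 0.2790 0.0648 -0.3570
2 0.5380 -0.1628 -1.4829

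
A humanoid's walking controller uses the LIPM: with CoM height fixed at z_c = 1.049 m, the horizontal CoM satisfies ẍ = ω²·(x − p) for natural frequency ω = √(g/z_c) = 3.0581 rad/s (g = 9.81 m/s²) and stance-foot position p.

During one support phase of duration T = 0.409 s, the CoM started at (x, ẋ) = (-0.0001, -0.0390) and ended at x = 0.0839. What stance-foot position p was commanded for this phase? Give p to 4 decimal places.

ωT = 3.0581·0.409 = 1.250763; cosh(ωT) = 1.889647, sinh(ωT) = 1.603360
x(T) = p + (x₀−p)·cosh(ωT) + (ẋ₀/ω)·sinh(ωT) ⇒ p·(1 − cosh) = x(T) − x₀·cosh − (ẋ₀/ω)·sinh
numerator   = 0.0839 − (-0.0001)·1.889647 − (-0.0390/3.0581)·1.603360 = 0.104537
denominator = 1 − 1.889647 = -0.889647
p = 0.104537 / -0.889647 = -0.1175

p = -0.1175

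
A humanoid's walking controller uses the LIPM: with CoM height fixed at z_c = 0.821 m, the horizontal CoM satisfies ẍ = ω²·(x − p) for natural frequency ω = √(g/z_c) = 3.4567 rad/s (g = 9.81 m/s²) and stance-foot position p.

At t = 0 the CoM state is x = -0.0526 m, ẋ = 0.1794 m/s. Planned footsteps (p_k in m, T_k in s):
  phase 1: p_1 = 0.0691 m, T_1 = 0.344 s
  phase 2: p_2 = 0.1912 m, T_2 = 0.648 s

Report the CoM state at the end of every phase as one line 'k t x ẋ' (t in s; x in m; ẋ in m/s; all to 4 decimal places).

1 0.3440 -0.0719 -0.3048
2 0.9920 -1.4681 -5.6714

phase 1: p=0.0691, T=0.344, ωT=1.189105, cosh=1.794317, sinh=1.489823; start (x,ẋ)=(-0.052600, 0.179400) → end (x,ẋ)=(-0.071948, -0.304839)
phase 2: p=0.1912, T=0.648, ωT=2.239942, cosh=4.749624, sinh=4.643159; start (x,ẋ)=(-0.071948, -0.304839) → end (x,ẋ)=(-1.468123, -5.671393)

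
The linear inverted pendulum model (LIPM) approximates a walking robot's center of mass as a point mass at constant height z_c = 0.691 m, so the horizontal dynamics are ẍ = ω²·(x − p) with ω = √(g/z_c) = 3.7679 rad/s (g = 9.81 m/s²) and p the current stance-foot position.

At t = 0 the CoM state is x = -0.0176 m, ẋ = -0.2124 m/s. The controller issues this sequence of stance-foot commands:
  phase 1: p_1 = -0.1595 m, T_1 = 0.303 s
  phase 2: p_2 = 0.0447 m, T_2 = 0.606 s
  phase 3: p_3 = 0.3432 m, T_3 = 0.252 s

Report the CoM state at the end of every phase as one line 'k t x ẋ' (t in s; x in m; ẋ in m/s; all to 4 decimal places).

phase 1: p=-0.1595, T=0.303, ωT=1.141674, cosh=1.725645, sinh=1.406361; start (x,ẋ)=(-0.017600, -0.212400) → end (x,ẋ)=(0.006091, 0.385405)
phase 2: p=0.0447, T=0.606, ωT=2.283347, cosh=4.955702, sinh=4.853760; start (x,ẋ)=(0.006091, 0.385405) → end (x,ẋ)=(0.349840, 1.203855)
phase 3: p=0.3432, T=0.252, ωT=0.949511, cosh=1.485688, sinh=1.098757; start (x,ẋ)=(0.349840, 1.203855) → end (x,ẋ)=(0.704121, 1.816042)

1 0.3030 0.0061 0.3854
2 0.9090 0.3498 1.2039
3 1.1610 0.7041 1.8160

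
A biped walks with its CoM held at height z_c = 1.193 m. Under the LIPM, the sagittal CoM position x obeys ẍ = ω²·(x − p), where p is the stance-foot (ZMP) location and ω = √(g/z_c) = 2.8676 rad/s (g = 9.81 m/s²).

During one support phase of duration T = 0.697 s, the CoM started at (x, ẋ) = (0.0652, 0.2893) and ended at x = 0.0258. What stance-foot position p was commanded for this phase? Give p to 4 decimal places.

ωT = 2.8676·0.697 = 1.998717; cosh(ωT) = 3.757546, sinh(ωT) = 3.622037
x(T) = p + (x₀−p)·cosh(ωT) + (ẋ₀/ω)·sinh(ωT) ⇒ p·(1 − cosh) = x(T) − x₀·cosh − (ẋ₀/ω)·sinh
numerator   = 0.0258 − (0.0652)·3.757546 − (0.2893/2.8676)·3.622037 = -0.584604
denominator = 1 − 3.757546 = -2.757546
p = -0.584604 / -2.757546 = 0.2120

p = 0.2120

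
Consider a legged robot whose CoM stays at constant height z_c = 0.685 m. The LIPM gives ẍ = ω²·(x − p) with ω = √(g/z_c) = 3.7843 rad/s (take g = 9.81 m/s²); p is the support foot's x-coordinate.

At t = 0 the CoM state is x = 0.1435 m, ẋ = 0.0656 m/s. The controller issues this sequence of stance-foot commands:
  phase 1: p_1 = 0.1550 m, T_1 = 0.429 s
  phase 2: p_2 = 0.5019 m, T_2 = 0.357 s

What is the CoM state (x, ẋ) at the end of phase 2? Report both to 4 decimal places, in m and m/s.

phase 1: p=0.1550, T=0.429, ωT=1.623465, cosh=2.633921, sinh=2.436707; start (x,ẋ)=(0.143500, 0.065600) → end (x,ẋ)=(0.166950, 0.066741)
phase 2: p=0.5019, T=0.357, ωT=1.350995, cosh=2.060124, sinh=1.801142; start (x,ẋ)=(0.166950, 0.066741) → end (x,ẋ)=(-0.156374, -2.145547)

x = -0.1564, ẋ = -2.1455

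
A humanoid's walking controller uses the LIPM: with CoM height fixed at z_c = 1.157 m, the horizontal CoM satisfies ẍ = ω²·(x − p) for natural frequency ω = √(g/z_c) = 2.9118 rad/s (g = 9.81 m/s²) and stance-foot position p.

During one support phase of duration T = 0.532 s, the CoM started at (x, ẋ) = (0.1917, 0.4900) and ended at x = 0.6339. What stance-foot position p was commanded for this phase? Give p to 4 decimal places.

ωT = 2.9118·0.532 = 1.549078; cosh(ωT) = 2.459785, sinh(ωT) = 2.247341
x(T) = p + (x₀−p)·cosh(ωT) + (ẋ₀/ω)·sinh(ωT) ⇒ p·(1 − cosh) = x(T) − x₀·cosh − (ẋ₀/ω)·sinh
numerator   = 0.6339 − (0.1917)·2.459785 − (0.4900/2.9118)·2.247341 = -0.215825
denominator = 1 − 2.459785 = -1.459785
p = -0.215825 / -1.459785 = 0.1478

p = 0.1478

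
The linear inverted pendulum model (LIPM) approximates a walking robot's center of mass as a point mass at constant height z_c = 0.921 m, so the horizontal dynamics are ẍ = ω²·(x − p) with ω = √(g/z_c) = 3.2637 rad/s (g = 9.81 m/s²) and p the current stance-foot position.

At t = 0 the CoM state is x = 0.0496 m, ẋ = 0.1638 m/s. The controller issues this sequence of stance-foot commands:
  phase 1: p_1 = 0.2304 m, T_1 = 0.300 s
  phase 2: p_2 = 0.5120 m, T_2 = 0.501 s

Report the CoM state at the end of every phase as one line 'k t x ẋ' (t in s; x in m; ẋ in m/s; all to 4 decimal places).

phase 1: p=0.2304, T=0.300, ωT=0.979110, cosh=1.518866, sinh=1.143220; start (x,ẋ)=(0.049600, 0.163800) → end (x,ẋ)=(0.013166, -0.425798)
phase 2: p=0.5120, T=0.501, ωT=1.635114, cosh=2.662486, sinh=2.467556; start (x,ẋ)=(0.013166, -0.425798) → end (x,ẋ)=(-1.138069, -5.150975)

1 0.3000 0.0132 -0.4258
2 0.8010 -1.1381 -5.1510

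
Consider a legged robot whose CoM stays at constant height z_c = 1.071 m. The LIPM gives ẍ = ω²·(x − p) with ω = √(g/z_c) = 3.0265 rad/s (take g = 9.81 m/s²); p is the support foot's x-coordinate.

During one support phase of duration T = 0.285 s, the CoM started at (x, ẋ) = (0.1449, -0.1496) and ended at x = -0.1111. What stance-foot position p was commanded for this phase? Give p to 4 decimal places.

p = 0.6703

ωT = 3.0265·0.285 = 0.862552; cosh(ωT) = 1.395642, sinh(ωT) = 0.973559
x(T) = p + (x₀−p)·cosh(ωT) + (ẋ₀/ω)·sinh(ωT) ⇒ p·(1 − cosh) = x(T) − x₀·cosh − (ẋ₀/ω)·sinh
numerator   = -0.1111 − (0.1449)·1.395642 − (-0.1496/3.0265)·0.973559 = -0.265205
denominator = 1 − 1.395642 = -0.395642
p = -0.265205 / -0.395642 = 0.6703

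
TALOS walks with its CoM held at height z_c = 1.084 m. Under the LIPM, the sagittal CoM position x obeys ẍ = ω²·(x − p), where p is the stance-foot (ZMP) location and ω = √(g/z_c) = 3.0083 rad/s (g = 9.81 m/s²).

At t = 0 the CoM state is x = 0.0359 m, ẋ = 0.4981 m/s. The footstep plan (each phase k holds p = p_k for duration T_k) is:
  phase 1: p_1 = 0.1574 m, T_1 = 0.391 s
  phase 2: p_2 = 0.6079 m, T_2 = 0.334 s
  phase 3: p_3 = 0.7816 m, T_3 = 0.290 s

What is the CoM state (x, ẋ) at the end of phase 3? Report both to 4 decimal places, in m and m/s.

x = -0.5088, ẋ = -3.4155

phase 1: p=0.1574, T=0.391, ωT=1.176245, cosh=1.775306, sinh=1.466872; start (x,ẋ)=(0.035900, 0.498100) → end (x,ẋ)=(0.184578, 0.348126)
phase 2: p=0.6079, T=0.334, ωT=1.004772, cosh=1.548707, sinh=1.182578; start (x,ẋ)=(0.184578, 0.348126) → end (x,ẋ)=(0.089149, -0.966845)
phase 3: p=0.7816, T=0.290, ωT=0.872407, cosh=1.405304, sinh=0.987359; start (x,ẋ)=(0.089149, -0.966845) → end (x,ẋ)=(-0.508834, -3.415481)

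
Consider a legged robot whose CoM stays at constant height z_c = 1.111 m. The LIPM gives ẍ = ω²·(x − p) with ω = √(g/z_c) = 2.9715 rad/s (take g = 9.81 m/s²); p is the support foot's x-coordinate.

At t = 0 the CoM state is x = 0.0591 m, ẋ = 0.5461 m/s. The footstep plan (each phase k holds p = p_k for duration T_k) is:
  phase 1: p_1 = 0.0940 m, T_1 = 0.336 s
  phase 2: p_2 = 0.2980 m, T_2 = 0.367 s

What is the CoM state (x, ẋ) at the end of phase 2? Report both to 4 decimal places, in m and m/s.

x = 0.5479, ẋ = 1.0266

phase 1: p=0.0940, T=0.336, ωT=0.998424, cosh=1.541230, sinh=1.172771; start (x,ẋ)=(0.059100, 0.546100) → end (x,ẋ)=(0.255742, 0.720043)
phase 2: p=0.2980, T=0.367, ωT=1.090540, cosh=1.655958, sinh=1.319924; start (x,ẋ)=(0.255742, 0.720043) → end (x,ẋ)=(0.547862, 1.026619)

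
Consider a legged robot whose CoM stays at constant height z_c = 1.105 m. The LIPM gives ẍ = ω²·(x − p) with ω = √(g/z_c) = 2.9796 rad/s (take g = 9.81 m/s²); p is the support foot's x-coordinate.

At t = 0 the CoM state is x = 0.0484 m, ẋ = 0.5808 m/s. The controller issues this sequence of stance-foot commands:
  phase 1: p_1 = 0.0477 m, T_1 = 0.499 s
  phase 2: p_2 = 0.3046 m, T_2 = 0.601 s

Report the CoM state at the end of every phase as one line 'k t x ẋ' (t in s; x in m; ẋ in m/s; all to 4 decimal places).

phase 1: p=0.0477, T=0.499, ωT=1.486820, cosh=2.324550, sinh=2.098460; start (x,ẋ)=(0.048400, 0.580800) → end (x,ẋ)=(0.458370, 1.354475)
phase 2: p=0.3046, T=0.601, ωT=1.790740, cosh=3.080360, sinh=2.913524; start (x,ẋ)=(0.458370, 1.354475) → end (x,ẋ)=(2.102707, 5.507175)

1 0.4990 0.4584 1.3545
2 1.1000 2.1027 5.5072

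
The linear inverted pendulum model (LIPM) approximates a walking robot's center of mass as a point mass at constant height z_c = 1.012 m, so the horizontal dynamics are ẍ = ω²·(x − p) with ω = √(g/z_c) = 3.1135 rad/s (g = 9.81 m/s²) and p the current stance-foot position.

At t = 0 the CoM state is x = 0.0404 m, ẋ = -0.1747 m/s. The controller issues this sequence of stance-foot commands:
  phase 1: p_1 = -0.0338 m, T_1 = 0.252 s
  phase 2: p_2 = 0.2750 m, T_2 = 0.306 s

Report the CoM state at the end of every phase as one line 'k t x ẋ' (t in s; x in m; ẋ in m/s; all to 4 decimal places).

phase 1: p=-0.0338, T=0.252, ωT=0.784602, cosh=1.323918, sinh=0.867617; start (x,ẋ)=(0.040400, -0.174700) → end (x,ẋ)=(0.015752, -0.030850)
phase 2: p=0.2750, T=0.306, ωT=0.952731, cosh=1.489234, sinh=1.103547; start (x,ẋ)=(0.015752, -0.030850) → end (x,ẋ)=(-0.122015, -0.936691)

1 0.2520 0.0158 -0.0309
2 0.5580 -0.1220 -0.9367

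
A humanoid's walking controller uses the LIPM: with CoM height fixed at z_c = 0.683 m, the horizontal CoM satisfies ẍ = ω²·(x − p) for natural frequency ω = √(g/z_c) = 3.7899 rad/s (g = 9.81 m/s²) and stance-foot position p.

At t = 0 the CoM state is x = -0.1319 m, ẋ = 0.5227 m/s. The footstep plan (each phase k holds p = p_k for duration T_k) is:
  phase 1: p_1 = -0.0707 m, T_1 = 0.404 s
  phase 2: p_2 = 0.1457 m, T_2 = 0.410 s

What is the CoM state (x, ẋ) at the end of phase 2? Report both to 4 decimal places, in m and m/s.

x = 0.4453, ẋ = 1.3435

phase 1: p=-0.0707, T=0.404, ωT=1.531120, cosh=2.419822, sinh=2.203528; start (x,ẋ)=(-0.131900, 0.522700) → end (x,ẋ)=(0.085116, 0.753750)
phase 2: p=0.1457, T=0.410, ωT=1.553859, cosh=2.470559, sinh=2.259128; start (x,ẋ)=(0.085116, 0.753750) → end (x,ẋ)=(0.445328, 1.343470)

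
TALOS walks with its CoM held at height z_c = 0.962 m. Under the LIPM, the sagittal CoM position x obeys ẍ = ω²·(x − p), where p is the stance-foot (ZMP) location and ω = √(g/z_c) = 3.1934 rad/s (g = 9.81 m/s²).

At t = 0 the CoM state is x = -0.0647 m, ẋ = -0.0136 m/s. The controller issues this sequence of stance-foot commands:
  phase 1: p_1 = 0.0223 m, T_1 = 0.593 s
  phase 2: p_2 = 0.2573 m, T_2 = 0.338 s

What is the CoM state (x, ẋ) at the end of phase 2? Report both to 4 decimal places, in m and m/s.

x = -1.0227, ẋ = -3.8189

phase 1: p=0.0223, T=0.593, ωT=1.893686, cosh=3.397165, sinh=3.246649; start (x,ẋ)=(-0.064700, -0.013600) → end (x,ẋ)=(-0.287080, -0.948204)
phase 2: p=0.2573, T=0.338, ωT=1.079369, cosh=1.641316, sinh=1.301506; start (x,ẋ)=(-0.287080, -0.948204) → end (x,ẋ)=(-1.022651, -3.818872)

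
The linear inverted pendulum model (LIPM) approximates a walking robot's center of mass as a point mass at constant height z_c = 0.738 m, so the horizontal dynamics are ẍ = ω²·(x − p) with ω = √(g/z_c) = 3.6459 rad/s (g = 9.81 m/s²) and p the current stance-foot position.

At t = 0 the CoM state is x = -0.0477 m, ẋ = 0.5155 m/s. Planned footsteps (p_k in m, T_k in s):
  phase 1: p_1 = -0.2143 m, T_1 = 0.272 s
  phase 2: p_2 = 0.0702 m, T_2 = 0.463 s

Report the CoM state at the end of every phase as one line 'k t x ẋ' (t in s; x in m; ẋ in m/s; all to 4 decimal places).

phase 1: p=-0.2143, T=0.272, ωT=0.991685, cosh=1.533362, sinh=1.162411; start (x,ẋ)=(-0.047700, 0.515500) → end (x,ẋ)=(0.205513, 1.496504)
phase 2: p=0.0702, T=0.463, ωT=1.688052, cosh=2.796906, sinh=2.612026; start (x,ẋ)=(0.205513, 1.496504) → end (x,ẋ)=(1.520797, 5.474195)

1 0.2720 0.2055 1.4965
2 0.7350 1.5208 5.4742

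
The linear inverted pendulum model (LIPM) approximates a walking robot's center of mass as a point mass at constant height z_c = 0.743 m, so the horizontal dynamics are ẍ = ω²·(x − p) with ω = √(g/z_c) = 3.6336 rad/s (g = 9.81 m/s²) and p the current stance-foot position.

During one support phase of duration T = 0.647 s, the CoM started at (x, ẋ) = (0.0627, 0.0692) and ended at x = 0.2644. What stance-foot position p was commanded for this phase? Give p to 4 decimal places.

p = 0.0388

ωT = 3.6336·0.647 = 2.350939; cosh(ωT) = 5.295351, sinh(ωT) = 5.200071
x(T) = p + (x₀−p)·cosh(ωT) + (ẋ₀/ω)·sinh(ωT) ⇒ p·(1 − cosh) = x(T) − x₀·cosh − (ẋ₀/ω)·sinh
numerator   = 0.2644 − (0.0627)·5.295351 − (0.0692/3.6336)·5.200071 = -0.166651
denominator = 1 − 5.295351 = -4.295351
p = -0.166651 / -4.295351 = 0.0388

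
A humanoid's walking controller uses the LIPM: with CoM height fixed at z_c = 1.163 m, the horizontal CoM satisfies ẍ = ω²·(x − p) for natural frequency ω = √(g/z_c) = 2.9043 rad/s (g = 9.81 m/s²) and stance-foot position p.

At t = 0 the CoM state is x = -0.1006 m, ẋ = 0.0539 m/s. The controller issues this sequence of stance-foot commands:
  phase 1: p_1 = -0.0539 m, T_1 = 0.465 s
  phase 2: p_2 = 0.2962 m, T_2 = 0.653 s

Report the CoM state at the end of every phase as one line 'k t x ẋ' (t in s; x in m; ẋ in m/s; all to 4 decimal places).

1 0.4650 -0.1167 -0.1332
2 1.1180 -1.2594 -4.3580

phase 1: p=-0.0539, T=0.465, ωT=1.350500, cosh=2.059232, sinh=1.800121; start (x,ẋ)=(-0.100600, 0.053900) → end (x,ẋ)=(-0.116658, -0.133159)
phase 2: p=0.2962, T=0.653, ωT=1.896508, cosh=3.406340, sinh=3.256248; start (x,ẋ)=(-0.116658, -0.133159) → end (x,ẋ)=(-1.259431, -4.358036)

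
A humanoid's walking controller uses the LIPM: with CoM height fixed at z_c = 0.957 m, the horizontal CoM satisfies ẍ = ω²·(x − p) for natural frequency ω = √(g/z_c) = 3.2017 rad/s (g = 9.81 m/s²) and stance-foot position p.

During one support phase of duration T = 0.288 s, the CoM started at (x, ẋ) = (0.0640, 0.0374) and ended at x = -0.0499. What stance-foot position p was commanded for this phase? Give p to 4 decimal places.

p = 0.3408

ωT = 3.2017·0.288 = 0.922090; cosh(ωT) = 1.456113, sinh(ωT) = 1.058426
x(T) = p + (x₀−p)·cosh(ωT) + (ẋ₀/ω)·sinh(ωT) ⇒ p·(1 − cosh) = x(T) − x₀·cosh − (ẋ₀/ω)·sinh
numerator   = -0.0499 − (0.0640)·1.456113 − (0.0374/3.2017)·1.058426 = -0.155455
denominator = 1 − 1.456113 = -0.456113
p = -0.155455 / -0.456113 = 0.3408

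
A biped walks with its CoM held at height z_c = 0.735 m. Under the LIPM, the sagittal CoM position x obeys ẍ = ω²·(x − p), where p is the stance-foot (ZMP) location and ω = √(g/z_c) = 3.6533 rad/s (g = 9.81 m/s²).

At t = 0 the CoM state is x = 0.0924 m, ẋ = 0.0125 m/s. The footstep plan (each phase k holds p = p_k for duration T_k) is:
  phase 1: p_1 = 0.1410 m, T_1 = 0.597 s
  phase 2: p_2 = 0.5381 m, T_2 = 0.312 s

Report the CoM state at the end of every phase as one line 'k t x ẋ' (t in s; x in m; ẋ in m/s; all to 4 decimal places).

phase 1: p=0.1410, T=0.597, ωT=2.181020, cosh=4.484131, sinh=4.371204; start (x,ẋ)=(0.092400, 0.012500) → end (x,ẋ)=(-0.061972, -0.720057)
phase 2: p=0.5381, T=0.312, ωT=1.139830, cosh=1.723055, sinh=1.403181; start (x,ẋ)=(-0.061972, -0.720057) → end (x,ẋ)=(-0.772421, -4.316814)

1 0.5970 -0.0620 -0.7201
2 0.9090 -0.7724 -4.3168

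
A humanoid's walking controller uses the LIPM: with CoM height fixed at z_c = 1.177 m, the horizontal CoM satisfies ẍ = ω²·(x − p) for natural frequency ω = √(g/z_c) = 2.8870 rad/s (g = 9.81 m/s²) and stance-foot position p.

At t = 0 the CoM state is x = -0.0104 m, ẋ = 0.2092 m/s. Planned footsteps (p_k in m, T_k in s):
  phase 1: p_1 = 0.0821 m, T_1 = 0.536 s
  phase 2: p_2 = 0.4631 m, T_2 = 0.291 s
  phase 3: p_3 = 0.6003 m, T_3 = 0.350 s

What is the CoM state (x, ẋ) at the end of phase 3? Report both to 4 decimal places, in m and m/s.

x = -1.1576, ẋ = -4.7422

phase 1: p=0.0821, T=0.536, ωT=1.547432, cosh=2.456090, sinh=2.243296; start (x,ẋ)=(-0.010400, 0.209200) → end (x,ẋ)=(0.017467, -0.085253)
phase 2: p=0.4631, T=0.291, ωT=0.840117, cosh=1.374149, sinh=0.942489; start (x,ẋ)=(0.017467, -0.085253) → end (x,ẋ)=(-0.177098, -1.329702)
phase 3: p=0.6003, T=0.350, ωT=1.010450, cosh=1.555446, sinh=1.191391; start (x,ẋ)=(-0.177098, -1.329702) → end (x,ẋ)=(-1.157634, -4.742173)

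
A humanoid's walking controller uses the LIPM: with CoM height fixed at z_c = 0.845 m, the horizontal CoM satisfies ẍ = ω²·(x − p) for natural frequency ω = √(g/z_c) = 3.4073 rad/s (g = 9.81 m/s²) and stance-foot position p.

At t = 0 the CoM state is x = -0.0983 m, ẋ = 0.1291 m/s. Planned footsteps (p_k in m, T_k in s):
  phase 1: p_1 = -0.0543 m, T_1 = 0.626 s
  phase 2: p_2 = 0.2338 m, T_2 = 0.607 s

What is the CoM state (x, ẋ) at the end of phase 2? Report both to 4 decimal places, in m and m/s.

phase 1: p=-0.0543, T=0.626, ωT=2.132970, cosh=4.279190, sinh=4.160705; start (x,ẋ)=(-0.098300, 0.129100) → end (x,ẋ)=(-0.084938, -0.071334)
phase 2: p=0.2338, T=0.607, ωT=2.068231, cosh=4.018613, sinh=3.892204; start (x,ẋ)=(-0.084938, -0.071334) → end (x,ẋ)=(-1.128573, -4.513745)

x = -1.1286, ẋ = -4.5137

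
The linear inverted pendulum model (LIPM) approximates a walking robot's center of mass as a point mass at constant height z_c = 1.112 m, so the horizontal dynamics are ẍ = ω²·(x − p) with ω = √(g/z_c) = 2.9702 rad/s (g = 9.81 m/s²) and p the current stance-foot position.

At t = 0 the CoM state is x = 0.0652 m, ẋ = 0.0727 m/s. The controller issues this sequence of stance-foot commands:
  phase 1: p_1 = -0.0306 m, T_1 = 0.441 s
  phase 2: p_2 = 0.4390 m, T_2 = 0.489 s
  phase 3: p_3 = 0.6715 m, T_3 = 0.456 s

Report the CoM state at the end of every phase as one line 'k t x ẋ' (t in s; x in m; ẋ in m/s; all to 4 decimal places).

1 0.4410 0.2019 0.6333
2 0.9300 0.3352 0.0048
3 1.3860 -0.0204 -1.7959

phase 1: p=-0.0306, T=0.441, ωT=1.309858, cosh=1.987753, sinh=1.717895; start (x,ẋ)=(0.065200, 0.072700) → end (x,ẋ)=(0.201875, 0.633328)
phase 2: p=0.4390, T=0.489, ωT=1.452428, cosh=2.253739, sinh=2.019738; start (x,ẋ)=(0.201875, 0.633328) → end (x,ẋ)=(0.335245, 0.004837)
phase 3: p=0.6715, T=0.456, ωT=1.354411, cosh=2.066289, sinh=1.808190; start (x,ẋ)=(0.335245, 0.004837) → end (x,ẋ)=(-0.020355, -1.795925)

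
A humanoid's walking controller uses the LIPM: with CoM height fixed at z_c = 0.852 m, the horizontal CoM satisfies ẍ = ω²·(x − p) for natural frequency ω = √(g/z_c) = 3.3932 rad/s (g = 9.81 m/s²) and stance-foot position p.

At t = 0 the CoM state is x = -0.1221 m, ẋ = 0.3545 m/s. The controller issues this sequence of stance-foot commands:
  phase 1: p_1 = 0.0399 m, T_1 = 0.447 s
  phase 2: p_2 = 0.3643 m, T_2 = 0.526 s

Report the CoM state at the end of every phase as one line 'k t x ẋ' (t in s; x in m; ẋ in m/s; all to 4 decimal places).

phase 1: p=0.0399, T=0.447, ωT=1.516760, cosh=2.388429, sinh=2.169008; start (x,ẋ)=(-0.122100, 0.354500) → end (x,ẋ)=(-0.120421, -0.345602)
phase 2: p=0.3643, T=0.526, ωT=1.784823, cosh=3.063177, sinh=2.895350; start (x,ẋ)=(-0.120421, -0.345602) → end (x,ẋ)=(-1.415382, -5.820785)

1 0.4470 -0.1204 -0.3456
2 0.9730 -1.4154 -5.8208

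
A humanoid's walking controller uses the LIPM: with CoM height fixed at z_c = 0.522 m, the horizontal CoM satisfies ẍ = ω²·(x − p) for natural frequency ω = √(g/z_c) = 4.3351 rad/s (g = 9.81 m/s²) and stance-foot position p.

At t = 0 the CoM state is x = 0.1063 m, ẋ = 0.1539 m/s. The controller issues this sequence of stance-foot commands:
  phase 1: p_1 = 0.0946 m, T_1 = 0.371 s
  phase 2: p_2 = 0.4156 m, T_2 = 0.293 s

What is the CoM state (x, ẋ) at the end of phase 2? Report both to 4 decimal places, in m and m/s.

phase 1: p=0.0946, T=0.371, ωT=1.608322, cosh=2.597324, sinh=2.397100; start (x,ẋ)=(0.106300, 0.153900) → end (x,ẋ)=(0.210088, 0.521311)
phase 2: p=0.4156, T=0.293, ωT=1.270184, cosh=1.921144, sinh=1.640365; start (x,ẋ)=(0.210088, 0.521311) → end (x,ẋ)=(0.218041, -0.459913)

x = 0.2180, ẋ = -0.4599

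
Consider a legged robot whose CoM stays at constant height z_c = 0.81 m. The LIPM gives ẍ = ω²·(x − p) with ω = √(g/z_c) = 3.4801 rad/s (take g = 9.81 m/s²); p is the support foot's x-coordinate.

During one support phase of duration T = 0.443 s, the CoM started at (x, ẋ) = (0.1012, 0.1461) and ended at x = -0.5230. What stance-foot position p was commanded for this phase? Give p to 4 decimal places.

ωT = 3.4801·0.443 = 1.541684; cosh(ωT) = 2.443237, sinh(ωT) = 2.229217
x(T) = p + (x₀−p)·cosh(ωT) + (ẋ₀/ω)·sinh(ωT) ⇒ p·(1 − cosh) = x(T) − x₀·cosh − (ẋ₀/ω)·sinh
numerator   = -0.5230 − (0.1012)·2.443237 − (0.1461/3.4801)·2.229217 = -0.863842
denominator = 1 − 2.443237 = -1.443237
p = -0.863842 / -1.443237 = 0.5985

p = 0.5985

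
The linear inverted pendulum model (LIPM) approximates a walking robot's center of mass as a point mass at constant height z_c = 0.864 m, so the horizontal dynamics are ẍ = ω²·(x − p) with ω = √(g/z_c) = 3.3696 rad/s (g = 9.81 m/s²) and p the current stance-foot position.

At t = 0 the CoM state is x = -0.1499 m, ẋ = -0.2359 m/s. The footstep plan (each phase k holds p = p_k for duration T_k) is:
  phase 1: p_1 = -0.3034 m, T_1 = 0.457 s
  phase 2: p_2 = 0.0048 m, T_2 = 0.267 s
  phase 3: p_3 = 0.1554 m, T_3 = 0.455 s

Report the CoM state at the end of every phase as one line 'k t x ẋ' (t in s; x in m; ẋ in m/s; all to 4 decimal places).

phase 1: p=-0.3034, T=0.457, ωT=1.539907, cosh=2.439279, sinh=2.224878; start (x,ẋ)=(-0.149900, -0.235900) → end (x,ẋ)=(-0.084731, 0.575356)
phase 2: p=0.0048, T=0.267, ωT=0.899683, cosh=1.432761, sinh=1.026063; start (x,ẋ)=(-0.084731, 0.575356) → end (x,ẋ)=(0.051723, 0.514802)
phase 3: p=0.1554, T=0.455, ωT=1.533168, cosh=2.424341, sinh=2.208490; start (x,ẋ)=(0.051723, 0.514802) → end (x,ẋ)=(0.241462, 0.476522)

1 0.4570 -0.0847 0.5754
2 0.7240 0.0517 0.5148
3 1.1790 0.2415 0.4765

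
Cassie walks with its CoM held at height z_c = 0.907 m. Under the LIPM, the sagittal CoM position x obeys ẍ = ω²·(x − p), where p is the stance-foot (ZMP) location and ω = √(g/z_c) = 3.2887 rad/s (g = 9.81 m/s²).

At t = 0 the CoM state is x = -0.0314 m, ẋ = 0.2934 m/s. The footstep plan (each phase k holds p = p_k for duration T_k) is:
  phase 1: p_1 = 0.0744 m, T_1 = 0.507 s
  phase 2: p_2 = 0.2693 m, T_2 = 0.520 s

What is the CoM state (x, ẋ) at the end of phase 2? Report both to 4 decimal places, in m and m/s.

x = -0.5335, ẋ = -2.5023

phase 1: p=0.0744, T=0.507, ωT=1.667371, cosh=2.743481, sinh=2.554739; start (x,ẋ)=(-0.031400, 0.293400) → end (x,ẋ)=(0.012060, -0.083970)
phase 2: p=0.2693, T=0.520, ωT=1.710124, cosh=2.855245, sinh=2.674402; start (x,ẋ)=(0.012060, -0.083970) → end (x,ẋ)=(-0.533469, -2.502262)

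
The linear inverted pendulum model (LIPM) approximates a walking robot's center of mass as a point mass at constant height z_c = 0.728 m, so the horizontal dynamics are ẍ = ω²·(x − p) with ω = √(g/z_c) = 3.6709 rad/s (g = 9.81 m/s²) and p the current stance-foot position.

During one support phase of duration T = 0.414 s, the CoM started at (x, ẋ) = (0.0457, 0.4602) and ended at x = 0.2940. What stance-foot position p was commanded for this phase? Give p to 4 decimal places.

p = 0.0633

ωT = 3.6709·0.414 = 1.519753; cosh(ωT) = 2.394930, sinh(ωT) = 2.176164
x(T) = p + (x₀−p)·cosh(ωT) + (ẋ₀/ω)·sinh(ωT) ⇒ p·(1 − cosh) = x(T) − x₀·cosh − (ẋ₀/ω)·sinh
numerator   = 0.2940 − (0.0457)·2.394930 − (0.4602/3.6709)·2.176164 = -0.088262
denominator = 1 − 2.394930 = -1.394930
p = -0.088262 / -1.394930 = 0.0633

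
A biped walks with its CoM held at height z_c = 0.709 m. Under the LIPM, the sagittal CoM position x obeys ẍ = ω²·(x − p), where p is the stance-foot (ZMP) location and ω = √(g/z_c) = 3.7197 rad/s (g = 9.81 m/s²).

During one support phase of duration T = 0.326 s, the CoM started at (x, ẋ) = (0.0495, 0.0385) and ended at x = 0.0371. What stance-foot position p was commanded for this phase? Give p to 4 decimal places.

p = 0.0836

ωT = 3.7197·0.326 = 1.212622; cosh(ωT) = 1.829853, sinh(ωT) = 1.532437
x(T) = p + (x₀−p)·cosh(ωT) + (ẋ₀/ω)·sinh(ωT) ⇒ p·(1 − cosh) = x(T) − x₀·cosh − (ẋ₀/ω)·sinh
numerator   = 0.0371 − (0.0495)·1.829853 − (0.0385/3.7197)·1.532437 = -0.069339
denominator = 1 − 1.829853 = -0.829853
p = -0.069339 / -0.829853 = 0.0836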